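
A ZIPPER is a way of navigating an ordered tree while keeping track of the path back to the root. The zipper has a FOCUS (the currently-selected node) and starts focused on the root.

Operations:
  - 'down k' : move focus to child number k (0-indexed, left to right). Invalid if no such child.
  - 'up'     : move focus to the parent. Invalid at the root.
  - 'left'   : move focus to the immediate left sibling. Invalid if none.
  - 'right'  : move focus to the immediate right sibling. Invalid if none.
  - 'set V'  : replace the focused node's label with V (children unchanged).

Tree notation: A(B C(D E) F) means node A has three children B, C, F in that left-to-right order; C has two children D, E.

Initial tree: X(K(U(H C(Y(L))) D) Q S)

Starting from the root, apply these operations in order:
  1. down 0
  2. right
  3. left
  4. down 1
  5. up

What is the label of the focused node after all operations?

Step 1 (down 0): focus=K path=0 depth=1 children=['U', 'D'] left=[] right=['Q', 'S'] parent=X
Step 2 (right): focus=Q path=1 depth=1 children=[] left=['K'] right=['S'] parent=X
Step 3 (left): focus=K path=0 depth=1 children=['U', 'D'] left=[] right=['Q', 'S'] parent=X
Step 4 (down 1): focus=D path=0/1 depth=2 children=[] left=['U'] right=[] parent=K
Step 5 (up): focus=K path=0 depth=1 children=['U', 'D'] left=[] right=['Q', 'S'] parent=X

Answer: K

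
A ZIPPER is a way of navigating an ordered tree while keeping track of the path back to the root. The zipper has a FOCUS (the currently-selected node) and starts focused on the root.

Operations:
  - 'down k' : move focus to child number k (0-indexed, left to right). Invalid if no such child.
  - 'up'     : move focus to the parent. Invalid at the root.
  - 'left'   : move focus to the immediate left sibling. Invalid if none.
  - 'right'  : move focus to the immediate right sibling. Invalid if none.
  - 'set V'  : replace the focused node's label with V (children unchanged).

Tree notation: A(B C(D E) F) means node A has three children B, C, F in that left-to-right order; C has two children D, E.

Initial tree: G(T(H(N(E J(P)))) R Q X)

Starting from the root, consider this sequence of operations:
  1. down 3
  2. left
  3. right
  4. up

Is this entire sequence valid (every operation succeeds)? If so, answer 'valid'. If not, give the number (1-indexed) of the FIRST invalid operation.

Step 1 (down 3): focus=X path=3 depth=1 children=[] left=['T', 'R', 'Q'] right=[] parent=G
Step 2 (left): focus=Q path=2 depth=1 children=[] left=['T', 'R'] right=['X'] parent=G
Step 3 (right): focus=X path=3 depth=1 children=[] left=['T', 'R', 'Q'] right=[] parent=G
Step 4 (up): focus=G path=root depth=0 children=['T', 'R', 'Q', 'X'] (at root)

Answer: valid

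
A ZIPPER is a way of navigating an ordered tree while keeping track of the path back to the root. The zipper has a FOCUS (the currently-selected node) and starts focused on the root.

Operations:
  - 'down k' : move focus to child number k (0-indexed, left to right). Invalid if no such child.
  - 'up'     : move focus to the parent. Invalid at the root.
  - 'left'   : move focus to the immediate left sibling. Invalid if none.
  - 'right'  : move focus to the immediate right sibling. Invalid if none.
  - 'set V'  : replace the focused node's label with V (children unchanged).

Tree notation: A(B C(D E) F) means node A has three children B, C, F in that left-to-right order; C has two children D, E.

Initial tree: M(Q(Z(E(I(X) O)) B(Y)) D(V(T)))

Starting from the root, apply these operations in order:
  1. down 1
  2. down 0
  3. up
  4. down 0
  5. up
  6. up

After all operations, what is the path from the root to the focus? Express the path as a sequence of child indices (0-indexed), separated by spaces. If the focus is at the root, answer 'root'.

Answer: root

Derivation:
Step 1 (down 1): focus=D path=1 depth=1 children=['V'] left=['Q'] right=[] parent=M
Step 2 (down 0): focus=V path=1/0 depth=2 children=['T'] left=[] right=[] parent=D
Step 3 (up): focus=D path=1 depth=1 children=['V'] left=['Q'] right=[] parent=M
Step 4 (down 0): focus=V path=1/0 depth=2 children=['T'] left=[] right=[] parent=D
Step 5 (up): focus=D path=1 depth=1 children=['V'] left=['Q'] right=[] parent=M
Step 6 (up): focus=M path=root depth=0 children=['Q', 'D'] (at root)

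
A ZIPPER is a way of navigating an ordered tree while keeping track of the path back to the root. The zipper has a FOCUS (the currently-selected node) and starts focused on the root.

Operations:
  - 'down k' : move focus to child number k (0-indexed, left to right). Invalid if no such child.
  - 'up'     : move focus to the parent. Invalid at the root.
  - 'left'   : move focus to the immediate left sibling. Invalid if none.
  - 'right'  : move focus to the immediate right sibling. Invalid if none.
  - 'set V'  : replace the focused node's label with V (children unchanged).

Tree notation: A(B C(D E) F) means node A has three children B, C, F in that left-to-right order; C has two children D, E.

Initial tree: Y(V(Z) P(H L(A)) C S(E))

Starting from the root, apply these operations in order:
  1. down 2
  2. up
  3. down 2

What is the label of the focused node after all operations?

Step 1 (down 2): focus=C path=2 depth=1 children=[] left=['V', 'P'] right=['S'] parent=Y
Step 2 (up): focus=Y path=root depth=0 children=['V', 'P', 'C', 'S'] (at root)
Step 3 (down 2): focus=C path=2 depth=1 children=[] left=['V', 'P'] right=['S'] parent=Y

Answer: C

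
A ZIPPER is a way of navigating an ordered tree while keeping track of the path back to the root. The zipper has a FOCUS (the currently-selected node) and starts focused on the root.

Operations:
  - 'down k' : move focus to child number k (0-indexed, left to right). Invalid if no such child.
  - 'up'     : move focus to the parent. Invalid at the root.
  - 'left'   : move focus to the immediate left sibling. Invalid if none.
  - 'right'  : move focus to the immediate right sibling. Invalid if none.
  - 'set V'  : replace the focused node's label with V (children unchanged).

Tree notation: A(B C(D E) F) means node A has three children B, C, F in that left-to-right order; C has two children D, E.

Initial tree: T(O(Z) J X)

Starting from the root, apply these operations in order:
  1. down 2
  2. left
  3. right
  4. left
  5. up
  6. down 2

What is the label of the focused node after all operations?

Answer: X

Derivation:
Step 1 (down 2): focus=X path=2 depth=1 children=[] left=['O', 'J'] right=[] parent=T
Step 2 (left): focus=J path=1 depth=1 children=[] left=['O'] right=['X'] parent=T
Step 3 (right): focus=X path=2 depth=1 children=[] left=['O', 'J'] right=[] parent=T
Step 4 (left): focus=J path=1 depth=1 children=[] left=['O'] right=['X'] parent=T
Step 5 (up): focus=T path=root depth=0 children=['O', 'J', 'X'] (at root)
Step 6 (down 2): focus=X path=2 depth=1 children=[] left=['O', 'J'] right=[] parent=T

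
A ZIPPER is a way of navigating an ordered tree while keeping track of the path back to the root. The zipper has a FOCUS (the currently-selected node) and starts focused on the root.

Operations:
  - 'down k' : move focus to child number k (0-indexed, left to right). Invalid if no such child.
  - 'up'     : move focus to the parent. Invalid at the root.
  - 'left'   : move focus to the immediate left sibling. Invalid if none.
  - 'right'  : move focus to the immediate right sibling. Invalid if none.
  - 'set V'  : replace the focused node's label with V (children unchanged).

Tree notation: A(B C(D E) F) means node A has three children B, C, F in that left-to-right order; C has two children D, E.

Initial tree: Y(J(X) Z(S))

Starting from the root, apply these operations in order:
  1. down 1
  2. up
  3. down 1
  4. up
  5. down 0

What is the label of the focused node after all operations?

Answer: J

Derivation:
Step 1 (down 1): focus=Z path=1 depth=1 children=['S'] left=['J'] right=[] parent=Y
Step 2 (up): focus=Y path=root depth=0 children=['J', 'Z'] (at root)
Step 3 (down 1): focus=Z path=1 depth=1 children=['S'] left=['J'] right=[] parent=Y
Step 4 (up): focus=Y path=root depth=0 children=['J', 'Z'] (at root)
Step 5 (down 0): focus=J path=0 depth=1 children=['X'] left=[] right=['Z'] parent=Y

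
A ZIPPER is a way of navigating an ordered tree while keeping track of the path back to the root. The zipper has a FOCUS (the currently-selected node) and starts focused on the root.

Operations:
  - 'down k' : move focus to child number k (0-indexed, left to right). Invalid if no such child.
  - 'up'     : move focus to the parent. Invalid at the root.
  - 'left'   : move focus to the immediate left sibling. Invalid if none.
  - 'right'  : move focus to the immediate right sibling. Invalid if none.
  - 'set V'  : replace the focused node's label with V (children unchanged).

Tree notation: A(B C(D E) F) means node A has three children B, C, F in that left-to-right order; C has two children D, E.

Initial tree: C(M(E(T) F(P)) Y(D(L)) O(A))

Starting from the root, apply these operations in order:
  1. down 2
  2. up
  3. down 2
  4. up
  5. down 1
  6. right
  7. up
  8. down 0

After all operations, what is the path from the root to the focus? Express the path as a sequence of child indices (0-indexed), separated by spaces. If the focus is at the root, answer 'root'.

Answer: 0

Derivation:
Step 1 (down 2): focus=O path=2 depth=1 children=['A'] left=['M', 'Y'] right=[] parent=C
Step 2 (up): focus=C path=root depth=0 children=['M', 'Y', 'O'] (at root)
Step 3 (down 2): focus=O path=2 depth=1 children=['A'] left=['M', 'Y'] right=[] parent=C
Step 4 (up): focus=C path=root depth=0 children=['M', 'Y', 'O'] (at root)
Step 5 (down 1): focus=Y path=1 depth=1 children=['D'] left=['M'] right=['O'] parent=C
Step 6 (right): focus=O path=2 depth=1 children=['A'] left=['M', 'Y'] right=[] parent=C
Step 7 (up): focus=C path=root depth=0 children=['M', 'Y', 'O'] (at root)
Step 8 (down 0): focus=M path=0 depth=1 children=['E', 'F'] left=[] right=['Y', 'O'] parent=C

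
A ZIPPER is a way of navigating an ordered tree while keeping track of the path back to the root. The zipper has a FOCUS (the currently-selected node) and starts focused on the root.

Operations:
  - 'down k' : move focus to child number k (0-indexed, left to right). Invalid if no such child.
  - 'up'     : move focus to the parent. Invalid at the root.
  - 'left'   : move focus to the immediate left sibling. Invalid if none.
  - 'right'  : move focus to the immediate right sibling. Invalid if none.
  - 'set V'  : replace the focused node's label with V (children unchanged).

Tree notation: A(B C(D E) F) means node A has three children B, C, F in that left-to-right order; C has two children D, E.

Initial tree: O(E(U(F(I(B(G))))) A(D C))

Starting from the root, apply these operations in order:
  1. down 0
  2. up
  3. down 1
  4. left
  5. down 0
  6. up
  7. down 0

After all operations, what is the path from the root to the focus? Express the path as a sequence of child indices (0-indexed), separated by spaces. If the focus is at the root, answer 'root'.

Answer: 0 0

Derivation:
Step 1 (down 0): focus=E path=0 depth=1 children=['U'] left=[] right=['A'] parent=O
Step 2 (up): focus=O path=root depth=0 children=['E', 'A'] (at root)
Step 3 (down 1): focus=A path=1 depth=1 children=['D', 'C'] left=['E'] right=[] parent=O
Step 4 (left): focus=E path=0 depth=1 children=['U'] left=[] right=['A'] parent=O
Step 5 (down 0): focus=U path=0/0 depth=2 children=['F'] left=[] right=[] parent=E
Step 6 (up): focus=E path=0 depth=1 children=['U'] left=[] right=['A'] parent=O
Step 7 (down 0): focus=U path=0/0 depth=2 children=['F'] left=[] right=[] parent=E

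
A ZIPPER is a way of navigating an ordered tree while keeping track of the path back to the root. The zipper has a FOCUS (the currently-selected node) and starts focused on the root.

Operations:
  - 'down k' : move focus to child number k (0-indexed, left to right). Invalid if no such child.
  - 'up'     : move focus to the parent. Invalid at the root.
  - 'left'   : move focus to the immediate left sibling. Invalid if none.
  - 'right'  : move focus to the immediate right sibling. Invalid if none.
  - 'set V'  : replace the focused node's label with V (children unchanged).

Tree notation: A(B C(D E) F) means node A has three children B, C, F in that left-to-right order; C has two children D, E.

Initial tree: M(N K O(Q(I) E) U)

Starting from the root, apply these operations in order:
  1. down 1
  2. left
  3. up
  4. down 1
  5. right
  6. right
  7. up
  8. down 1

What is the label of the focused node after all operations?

Step 1 (down 1): focus=K path=1 depth=1 children=[] left=['N'] right=['O', 'U'] parent=M
Step 2 (left): focus=N path=0 depth=1 children=[] left=[] right=['K', 'O', 'U'] parent=M
Step 3 (up): focus=M path=root depth=0 children=['N', 'K', 'O', 'U'] (at root)
Step 4 (down 1): focus=K path=1 depth=1 children=[] left=['N'] right=['O', 'U'] parent=M
Step 5 (right): focus=O path=2 depth=1 children=['Q', 'E'] left=['N', 'K'] right=['U'] parent=M
Step 6 (right): focus=U path=3 depth=1 children=[] left=['N', 'K', 'O'] right=[] parent=M
Step 7 (up): focus=M path=root depth=0 children=['N', 'K', 'O', 'U'] (at root)
Step 8 (down 1): focus=K path=1 depth=1 children=[] left=['N'] right=['O', 'U'] parent=M

Answer: K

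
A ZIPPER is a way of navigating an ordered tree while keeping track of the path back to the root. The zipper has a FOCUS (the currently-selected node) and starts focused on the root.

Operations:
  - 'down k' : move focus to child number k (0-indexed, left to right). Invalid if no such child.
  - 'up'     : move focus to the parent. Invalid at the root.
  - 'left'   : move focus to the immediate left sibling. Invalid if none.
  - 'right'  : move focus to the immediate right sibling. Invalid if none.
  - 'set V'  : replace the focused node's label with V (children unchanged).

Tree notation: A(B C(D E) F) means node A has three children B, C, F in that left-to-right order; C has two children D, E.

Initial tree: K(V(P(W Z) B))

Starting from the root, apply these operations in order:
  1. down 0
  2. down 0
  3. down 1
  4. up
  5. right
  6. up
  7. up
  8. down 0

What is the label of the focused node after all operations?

Answer: V

Derivation:
Step 1 (down 0): focus=V path=0 depth=1 children=['P', 'B'] left=[] right=[] parent=K
Step 2 (down 0): focus=P path=0/0 depth=2 children=['W', 'Z'] left=[] right=['B'] parent=V
Step 3 (down 1): focus=Z path=0/0/1 depth=3 children=[] left=['W'] right=[] parent=P
Step 4 (up): focus=P path=0/0 depth=2 children=['W', 'Z'] left=[] right=['B'] parent=V
Step 5 (right): focus=B path=0/1 depth=2 children=[] left=['P'] right=[] parent=V
Step 6 (up): focus=V path=0 depth=1 children=['P', 'B'] left=[] right=[] parent=K
Step 7 (up): focus=K path=root depth=0 children=['V'] (at root)
Step 8 (down 0): focus=V path=0 depth=1 children=['P', 'B'] left=[] right=[] parent=K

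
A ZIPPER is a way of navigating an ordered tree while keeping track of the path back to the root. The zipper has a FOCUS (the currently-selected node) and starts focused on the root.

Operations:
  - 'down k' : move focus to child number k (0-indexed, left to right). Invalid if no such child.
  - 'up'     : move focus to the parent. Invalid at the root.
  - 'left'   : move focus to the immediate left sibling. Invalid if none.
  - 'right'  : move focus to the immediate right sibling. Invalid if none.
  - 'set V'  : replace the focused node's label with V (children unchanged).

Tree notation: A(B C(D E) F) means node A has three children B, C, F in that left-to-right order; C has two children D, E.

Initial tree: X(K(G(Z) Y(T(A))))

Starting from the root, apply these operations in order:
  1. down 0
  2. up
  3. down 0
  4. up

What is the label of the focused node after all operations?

Answer: X

Derivation:
Step 1 (down 0): focus=K path=0 depth=1 children=['G', 'Y'] left=[] right=[] parent=X
Step 2 (up): focus=X path=root depth=0 children=['K'] (at root)
Step 3 (down 0): focus=K path=0 depth=1 children=['G', 'Y'] left=[] right=[] parent=X
Step 4 (up): focus=X path=root depth=0 children=['K'] (at root)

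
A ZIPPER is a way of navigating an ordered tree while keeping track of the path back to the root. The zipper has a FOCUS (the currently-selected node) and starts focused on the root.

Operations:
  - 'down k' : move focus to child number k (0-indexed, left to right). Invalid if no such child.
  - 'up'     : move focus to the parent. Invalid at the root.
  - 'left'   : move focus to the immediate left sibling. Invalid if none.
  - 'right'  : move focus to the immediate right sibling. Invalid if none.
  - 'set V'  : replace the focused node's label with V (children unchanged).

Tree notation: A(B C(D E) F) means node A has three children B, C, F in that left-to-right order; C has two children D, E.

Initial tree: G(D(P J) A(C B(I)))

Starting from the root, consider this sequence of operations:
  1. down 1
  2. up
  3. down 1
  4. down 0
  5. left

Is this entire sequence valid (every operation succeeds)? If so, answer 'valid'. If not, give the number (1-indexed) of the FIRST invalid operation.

Answer: 5

Derivation:
Step 1 (down 1): focus=A path=1 depth=1 children=['C', 'B'] left=['D'] right=[] parent=G
Step 2 (up): focus=G path=root depth=0 children=['D', 'A'] (at root)
Step 3 (down 1): focus=A path=1 depth=1 children=['C', 'B'] left=['D'] right=[] parent=G
Step 4 (down 0): focus=C path=1/0 depth=2 children=[] left=[] right=['B'] parent=A
Step 5 (left): INVALID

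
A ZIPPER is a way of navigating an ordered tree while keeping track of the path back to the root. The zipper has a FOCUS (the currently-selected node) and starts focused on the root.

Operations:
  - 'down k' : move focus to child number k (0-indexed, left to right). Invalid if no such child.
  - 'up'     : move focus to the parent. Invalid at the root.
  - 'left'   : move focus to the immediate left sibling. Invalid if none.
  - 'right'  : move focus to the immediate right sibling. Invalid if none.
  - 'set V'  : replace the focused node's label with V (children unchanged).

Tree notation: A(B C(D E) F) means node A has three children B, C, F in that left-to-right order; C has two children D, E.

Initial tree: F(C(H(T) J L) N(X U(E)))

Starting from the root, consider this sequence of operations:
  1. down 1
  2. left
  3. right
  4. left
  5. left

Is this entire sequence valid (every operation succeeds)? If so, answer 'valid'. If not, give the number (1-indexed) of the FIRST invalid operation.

Step 1 (down 1): focus=N path=1 depth=1 children=['X', 'U'] left=['C'] right=[] parent=F
Step 2 (left): focus=C path=0 depth=1 children=['H', 'J', 'L'] left=[] right=['N'] parent=F
Step 3 (right): focus=N path=1 depth=1 children=['X', 'U'] left=['C'] right=[] parent=F
Step 4 (left): focus=C path=0 depth=1 children=['H', 'J', 'L'] left=[] right=['N'] parent=F
Step 5 (left): INVALID

Answer: 5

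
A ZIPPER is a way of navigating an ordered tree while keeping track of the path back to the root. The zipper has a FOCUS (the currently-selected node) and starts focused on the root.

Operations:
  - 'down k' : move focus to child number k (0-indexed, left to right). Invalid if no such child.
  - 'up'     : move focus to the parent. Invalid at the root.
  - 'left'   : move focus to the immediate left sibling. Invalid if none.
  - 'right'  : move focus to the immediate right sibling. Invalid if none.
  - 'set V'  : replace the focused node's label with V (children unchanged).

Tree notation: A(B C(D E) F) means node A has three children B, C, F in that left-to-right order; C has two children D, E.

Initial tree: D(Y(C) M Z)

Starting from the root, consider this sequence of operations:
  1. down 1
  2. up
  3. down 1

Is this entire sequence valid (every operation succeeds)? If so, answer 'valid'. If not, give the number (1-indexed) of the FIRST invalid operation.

Step 1 (down 1): focus=M path=1 depth=1 children=[] left=['Y'] right=['Z'] parent=D
Step 2 (up): focus=D path=root depth=0 children=['Y', 'M', 'Z'] (at root)
Step 3 (down 1): focus=M path=1 depth=1 children=[] left=['Y'] right=['Z'] parent=D

Answer: valid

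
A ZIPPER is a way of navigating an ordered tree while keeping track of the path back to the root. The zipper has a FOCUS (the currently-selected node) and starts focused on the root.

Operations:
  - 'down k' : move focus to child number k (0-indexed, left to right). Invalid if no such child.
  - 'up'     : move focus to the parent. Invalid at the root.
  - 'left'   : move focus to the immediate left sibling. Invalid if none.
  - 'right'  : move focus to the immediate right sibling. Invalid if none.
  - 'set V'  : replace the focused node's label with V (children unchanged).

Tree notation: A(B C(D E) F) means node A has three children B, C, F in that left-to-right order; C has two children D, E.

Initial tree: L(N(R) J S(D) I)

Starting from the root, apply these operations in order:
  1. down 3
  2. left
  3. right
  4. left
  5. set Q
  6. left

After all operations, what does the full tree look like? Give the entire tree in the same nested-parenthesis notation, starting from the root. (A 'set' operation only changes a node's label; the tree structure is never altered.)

Answer: L(N(R) J Q(D) I)

Derivation:
Step 1 (down 3): focus=I path=3 depth=1 children=[] left=['N', 'J', 'S'] right=[] parent=L
Step 2 (left): focus=S path=2 depth=1 children=['D'] left=['N', 'J'] right=['I'] parent=L
Step 3 (right): focus=I path=3 depth=1 children=[] left=['N', 'J', 'S'] right=[] parent=L
Step 4 (left): focus=S path=2 depth=1 children=['D'] left=['N', 'J'] right=['I'] parent=L
Step 5 (set Q): focus=Q path=2 depth=1 children=['D'] left=['N', 'J'] right=['I'] parent=L
Step 6 (left): focus=J path=1 depth=1 children=[] left=['N'] right=['Q', 'I'] parent=L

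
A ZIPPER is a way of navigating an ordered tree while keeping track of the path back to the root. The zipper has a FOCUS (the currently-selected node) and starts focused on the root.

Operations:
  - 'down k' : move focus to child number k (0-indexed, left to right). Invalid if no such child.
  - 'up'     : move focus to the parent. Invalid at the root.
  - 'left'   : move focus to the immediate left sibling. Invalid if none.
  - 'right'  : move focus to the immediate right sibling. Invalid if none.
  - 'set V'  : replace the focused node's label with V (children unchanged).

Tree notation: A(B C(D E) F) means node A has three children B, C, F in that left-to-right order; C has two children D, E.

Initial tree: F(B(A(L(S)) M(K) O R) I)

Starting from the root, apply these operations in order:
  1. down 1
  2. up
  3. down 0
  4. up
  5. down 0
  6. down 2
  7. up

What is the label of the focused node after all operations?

Step 1 (down 1): focus=I path=1 depth=1 children=[] left=['B'] right=[] parent=F
Step 2 (up): focus=F path=root depth=0 children=['B', 'I'] (at root)
Step 3 (down 0): focus=B path=0 depth=1 children=['A', 'M', 'O', 'R'] left=[] right=['I'] parent=F
Step 4 (up): focus=F path=root depth=0 children=['B', 'I'] (at root)
Step 5 (down 0): focus=B path=0 depth=1 children=['A', 'M', 'O', 'R'] left=[] right=['I'] parent=F
Step 6 (down 2): focus=O path=0/2 depth=2 children=[] left=['A', 'M'] right=['R'] parent=B
Step 7 (up): focus=B path=0 depth=1 children=['A', 'M', 'O', 'R'] left=[] right=['I'] parent=F

Answer: B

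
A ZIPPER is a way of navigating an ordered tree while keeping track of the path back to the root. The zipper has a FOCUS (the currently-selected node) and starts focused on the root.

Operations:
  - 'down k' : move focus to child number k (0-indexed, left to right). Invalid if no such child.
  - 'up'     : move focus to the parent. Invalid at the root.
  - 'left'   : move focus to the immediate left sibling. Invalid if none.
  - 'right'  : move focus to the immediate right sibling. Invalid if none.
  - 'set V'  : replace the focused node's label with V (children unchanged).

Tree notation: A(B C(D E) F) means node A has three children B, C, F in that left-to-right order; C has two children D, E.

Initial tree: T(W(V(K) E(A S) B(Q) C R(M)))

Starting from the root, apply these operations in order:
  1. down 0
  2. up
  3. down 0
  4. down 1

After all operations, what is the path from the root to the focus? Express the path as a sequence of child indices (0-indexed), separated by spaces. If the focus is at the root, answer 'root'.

Step 1 (down 0): focus=W path=0 depth=1 children=['V', 'E', 'B', 'C', 'R'] left=[] right=[] parent=T
Step 2 (up): focus=T path=root depth=0 children=['W'] (at root)
Step 3 (down 0): focus=W path=0 depth=1 children=['V', 'E', 'B', 'C', 'R'] left=[] right=[] parent=T
Step 4 (down 1): focus=E path=0/1 depth=2 children=['A', 'S'] left=['V'] right=['B', 'C', 'R'] parent=W

Answer: 0 1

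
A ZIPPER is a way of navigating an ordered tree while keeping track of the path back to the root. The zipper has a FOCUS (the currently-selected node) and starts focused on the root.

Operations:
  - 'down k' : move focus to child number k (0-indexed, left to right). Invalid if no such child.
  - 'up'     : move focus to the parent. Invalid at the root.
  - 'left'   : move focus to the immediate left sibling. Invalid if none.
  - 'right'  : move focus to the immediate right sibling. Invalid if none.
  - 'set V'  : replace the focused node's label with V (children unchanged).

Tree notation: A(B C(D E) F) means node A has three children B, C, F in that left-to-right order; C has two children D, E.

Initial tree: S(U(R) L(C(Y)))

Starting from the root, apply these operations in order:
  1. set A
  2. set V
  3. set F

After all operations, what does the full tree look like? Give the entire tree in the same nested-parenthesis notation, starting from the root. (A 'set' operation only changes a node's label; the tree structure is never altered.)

Answer: F(U(R) L(C(Y)))

Derivation:
Step 1 (set A): focus=A path=root depth=0 children=['U', 'L'] (at root)
Step 2 (set V): focus=V path=root depth=0 children=['U', 'L'] (at root)
Step 3 (set F): focus=F path=root depth=0 children=['U', 'L'] (at root)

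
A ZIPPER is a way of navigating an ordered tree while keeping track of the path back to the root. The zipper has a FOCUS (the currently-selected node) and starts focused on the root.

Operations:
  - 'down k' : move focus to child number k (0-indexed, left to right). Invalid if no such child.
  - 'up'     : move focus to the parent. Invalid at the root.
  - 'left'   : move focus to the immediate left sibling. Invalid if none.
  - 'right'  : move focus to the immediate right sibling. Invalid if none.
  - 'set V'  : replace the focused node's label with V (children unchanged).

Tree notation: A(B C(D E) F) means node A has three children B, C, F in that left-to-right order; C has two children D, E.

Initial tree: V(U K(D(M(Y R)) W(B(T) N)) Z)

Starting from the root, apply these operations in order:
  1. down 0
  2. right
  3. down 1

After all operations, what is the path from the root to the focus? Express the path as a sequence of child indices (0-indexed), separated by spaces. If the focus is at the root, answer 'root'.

Answer: 1 1

Derivation:
Step 1 (down 0): focus=U path=0 depth=1 children=[] left=[] right=['K', 'Z'] parent=V
Step 2 (right): focus=K path=1 depth=1 children=['D', 'W'] left=['U'] right=['Z'] parent=V
Step 3 (down 1): focus=W path=1/1 depth=2 children=['B', 'N'] left=['D'] right=[] parent=K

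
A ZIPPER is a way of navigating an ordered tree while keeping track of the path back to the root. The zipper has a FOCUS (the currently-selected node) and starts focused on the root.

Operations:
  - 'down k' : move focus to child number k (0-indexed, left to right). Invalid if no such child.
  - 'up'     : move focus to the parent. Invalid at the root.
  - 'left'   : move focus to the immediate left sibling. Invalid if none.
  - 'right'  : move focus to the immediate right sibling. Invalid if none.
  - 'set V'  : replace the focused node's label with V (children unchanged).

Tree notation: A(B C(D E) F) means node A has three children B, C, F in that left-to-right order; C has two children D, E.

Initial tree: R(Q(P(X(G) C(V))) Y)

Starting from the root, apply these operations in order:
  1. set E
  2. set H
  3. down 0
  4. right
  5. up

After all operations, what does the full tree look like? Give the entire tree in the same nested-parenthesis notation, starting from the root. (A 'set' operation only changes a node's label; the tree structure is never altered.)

Answer: H(Q(P(X(G) C(V))) Y)

Derivation:
Step 1 (set E): focus=E path=root depth=0 children=['Q', 'Y'] (at root)
Step 2 (set H): focus=H path=root depth=0 children=['Q', 'Y'] (at root)
Step 3 (down 0): focus=Q path=0 depth=1 children=['P'] left=[] right=['Y'] parent=H
Step 4 (right): focus=Y path=1 depth=1 children=[] left=['Q'] right=[] parent=H
Step 5 (up): focus=H path=root depth=0 children=['Q', 'Y'] (at root)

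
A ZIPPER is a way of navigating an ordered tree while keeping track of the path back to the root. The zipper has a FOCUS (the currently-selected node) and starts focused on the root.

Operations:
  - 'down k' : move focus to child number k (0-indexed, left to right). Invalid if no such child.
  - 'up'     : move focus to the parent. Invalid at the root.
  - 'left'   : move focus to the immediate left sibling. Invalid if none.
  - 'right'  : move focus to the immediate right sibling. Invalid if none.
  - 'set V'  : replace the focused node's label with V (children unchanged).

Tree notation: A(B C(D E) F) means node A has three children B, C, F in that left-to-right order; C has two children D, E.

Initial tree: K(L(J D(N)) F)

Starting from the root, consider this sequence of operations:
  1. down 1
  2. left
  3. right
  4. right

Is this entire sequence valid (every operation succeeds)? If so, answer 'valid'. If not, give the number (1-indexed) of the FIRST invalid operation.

Answer: 4

Derivation:
Step 1 (down 1): focus=F path=1 depth=1 children=[] left=['L'] right=[] parent=K
Step 2 (left): focus=L path=0 depth=1 children=['J', 'D'] left=[] right=['F'] parent=K
Step 3 (right): focus=F path=1 depth=1 children=[] left=['L'] right=[] parent=K
Step 4 (right): INVALID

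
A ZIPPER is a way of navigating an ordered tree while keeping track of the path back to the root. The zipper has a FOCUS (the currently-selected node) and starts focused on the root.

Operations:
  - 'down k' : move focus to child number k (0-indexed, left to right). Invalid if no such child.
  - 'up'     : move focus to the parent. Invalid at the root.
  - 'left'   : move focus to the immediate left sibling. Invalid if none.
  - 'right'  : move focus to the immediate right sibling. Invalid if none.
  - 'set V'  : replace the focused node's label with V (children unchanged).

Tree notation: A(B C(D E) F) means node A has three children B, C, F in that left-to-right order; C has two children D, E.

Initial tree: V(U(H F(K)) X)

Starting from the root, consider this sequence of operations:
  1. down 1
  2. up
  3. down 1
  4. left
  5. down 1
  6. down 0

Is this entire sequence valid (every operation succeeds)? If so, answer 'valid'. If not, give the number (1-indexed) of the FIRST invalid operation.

Answer: valid

Derivation:
Step 1 (down 1): focus=X path=1 depth=1 children=[] left=['U'] right=[] parent=V
Step 2 (up): focus=V path=root depth=0 children=['U', 'X'] (at root)
Step 3 (down 1): focus=X path=1 depth=1 children=[] left=['U'] right=[] parent=V
Step 4 (left): focus=U path=0 depth=1 children=['H', 'F'] left=[] right=['X'] parent=V
Step 5 (down 1): focus=F path=0/1 depth=2 children=['K'] left=['H'] right=[] parent=U
Step 6 (down 0): focus=K path=0/1/0 depth=3 children=[] left=[] right=[] parent=F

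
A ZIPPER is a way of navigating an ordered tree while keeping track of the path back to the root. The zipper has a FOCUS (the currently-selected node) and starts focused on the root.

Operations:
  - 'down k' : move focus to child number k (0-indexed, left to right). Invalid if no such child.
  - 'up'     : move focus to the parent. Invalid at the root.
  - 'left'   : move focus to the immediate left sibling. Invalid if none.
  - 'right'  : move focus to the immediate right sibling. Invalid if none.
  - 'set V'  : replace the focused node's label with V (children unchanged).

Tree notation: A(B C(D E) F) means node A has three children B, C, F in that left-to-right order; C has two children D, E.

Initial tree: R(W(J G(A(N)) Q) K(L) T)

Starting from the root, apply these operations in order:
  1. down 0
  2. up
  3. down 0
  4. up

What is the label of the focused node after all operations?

Step 1 (down 0): focus=W path=0 depth=1 children=['J', 'G', 'Q'] left=[] right=['K', 'T'] parent=R
Step 2 (up): focus=R path=root depth=0 children=['W', 'K', 'T'] (at root)
Step 3 (down 0): focus=W path=0 depth=1 children=['J', 'G', 'Q'] left=[] right=['K', 'T'] parent=R
Step 4 (up): focus=R path=root depth=0 children=['W', 'K', 'T'] (at root)

Answer: R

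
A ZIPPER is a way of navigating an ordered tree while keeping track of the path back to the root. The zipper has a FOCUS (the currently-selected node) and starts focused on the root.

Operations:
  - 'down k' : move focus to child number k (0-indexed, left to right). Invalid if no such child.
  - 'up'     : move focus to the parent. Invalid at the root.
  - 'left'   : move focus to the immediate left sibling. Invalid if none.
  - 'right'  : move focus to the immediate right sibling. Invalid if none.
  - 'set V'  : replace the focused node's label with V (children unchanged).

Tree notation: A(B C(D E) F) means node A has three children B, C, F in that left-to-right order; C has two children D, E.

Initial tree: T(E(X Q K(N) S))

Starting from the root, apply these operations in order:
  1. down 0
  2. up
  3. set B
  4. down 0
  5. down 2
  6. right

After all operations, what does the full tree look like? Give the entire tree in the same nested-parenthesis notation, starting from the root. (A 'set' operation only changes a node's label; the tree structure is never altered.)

Step 1 (down 0): focus=E path=0 depth=1 children=['X', 'Q', 'K', 'S'] left=[] right=[] parent=T
Step 2 (up): focus=T path=root depth=0 children=['E'] (at root)
Step 3 (set B): focus=B path=root depth=0 children=['E'] (at root)
Step 4 (down 0): focus=E path=0 depth=1 children=['X', 'Q', 'K', 'S'] left=[] right=[] parent=B
Step 5 (down 2): focus=K path=0/2 depth=2 children=['N'] left=['X', 'Q'] right=['S'] parent=E
Step 6 (right): focus=S path=0/3 depth=2 children=[] left=['X', 'Q', 'K'] right=[] parent=E

Answer: B(E(X Q K(N) S))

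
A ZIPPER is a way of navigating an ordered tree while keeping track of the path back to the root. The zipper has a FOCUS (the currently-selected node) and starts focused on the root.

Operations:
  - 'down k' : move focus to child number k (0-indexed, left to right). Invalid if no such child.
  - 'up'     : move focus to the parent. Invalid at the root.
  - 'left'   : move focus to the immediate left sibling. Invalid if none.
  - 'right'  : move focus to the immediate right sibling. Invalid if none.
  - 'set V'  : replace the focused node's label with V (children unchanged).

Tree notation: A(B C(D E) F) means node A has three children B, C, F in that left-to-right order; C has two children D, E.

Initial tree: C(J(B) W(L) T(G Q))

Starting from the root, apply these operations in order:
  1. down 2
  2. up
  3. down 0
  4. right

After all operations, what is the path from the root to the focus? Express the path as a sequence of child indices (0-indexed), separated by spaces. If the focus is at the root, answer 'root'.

Answer: 1

Derivation:
Step 1 (down 2): focus=T path=2 depth=1 children=['G', 'Q'] left=['J', 'W'] right=[] parent=C
Step 2 (up): focus=C path=root depth=0 children=['J', 'W', 'T'] (at root)
Step 3 (down 0): focus=J path=0 depth=1 children=['B'] left=[] right=['W', 'T'] parent=C
Step 4 (right): focus=W path=1 depth=1 children=['L'] left=['J'] right=['T'] parent=C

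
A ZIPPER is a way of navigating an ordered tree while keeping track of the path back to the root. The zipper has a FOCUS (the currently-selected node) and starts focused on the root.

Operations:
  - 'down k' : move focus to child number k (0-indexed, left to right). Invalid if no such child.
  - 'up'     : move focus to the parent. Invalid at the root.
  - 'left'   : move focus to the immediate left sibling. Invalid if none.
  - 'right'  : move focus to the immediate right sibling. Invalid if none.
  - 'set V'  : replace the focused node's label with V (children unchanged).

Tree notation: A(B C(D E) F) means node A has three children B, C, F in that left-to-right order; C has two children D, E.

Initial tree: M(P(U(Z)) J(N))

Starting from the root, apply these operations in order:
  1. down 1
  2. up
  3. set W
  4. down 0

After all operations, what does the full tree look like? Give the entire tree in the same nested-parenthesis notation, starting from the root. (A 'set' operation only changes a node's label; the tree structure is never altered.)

Answer: W(P(U(Z)) J(N))

Derivation:
Step 1 (down 1): focus=J path=1 depth=1 children=['N'] left=['P'] right=[] parent=M
Step 2 (up): focus=M path=root depth=0 children=['P', 'J'] (at root)
Step 3 (set W): focus=W path=root depth=0 children=['P', 'J'] (at root)
Step 4 (down 0): focus=P path=0 depth=1 children=['U'] left=[] right=['J'] parent=W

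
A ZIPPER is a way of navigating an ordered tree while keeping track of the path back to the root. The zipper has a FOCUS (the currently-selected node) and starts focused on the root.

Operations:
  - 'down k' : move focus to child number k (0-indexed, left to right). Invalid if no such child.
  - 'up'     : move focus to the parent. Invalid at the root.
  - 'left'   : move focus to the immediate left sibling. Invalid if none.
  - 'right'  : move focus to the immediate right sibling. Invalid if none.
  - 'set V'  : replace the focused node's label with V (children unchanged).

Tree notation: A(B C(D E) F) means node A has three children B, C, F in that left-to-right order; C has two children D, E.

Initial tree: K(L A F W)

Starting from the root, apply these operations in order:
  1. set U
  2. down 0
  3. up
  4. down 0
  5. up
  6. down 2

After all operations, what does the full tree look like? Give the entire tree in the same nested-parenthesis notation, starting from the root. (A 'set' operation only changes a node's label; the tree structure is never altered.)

Answer: U(L A F W)

Derivation:
Step 1 (set U): focus=U path=root depth=0 children=['L', 'A', 'F', 'W'] (at root)
Step 2 (down 0): focus=L path=0 depth=1 children=[] left=[] right=['A', 'F', 'W'] parent=U
Step 3 (up): focus=U path=root depth=0 children=['L', 'A', 'F', 'W'] (at root)
Step 4 (down 0): focus=L path=0 depth=1 children=[] left=[] right=['A', 'F', 'W'] parent=U
Step 5 (up): focus=U path=root depth=0 children=['L', 'A', 'F', 'W'] (at root)
Step 6 (down 2): focus=F path=2 depth=1 children=[] left=['L', 'A'] right=['W'] parent=U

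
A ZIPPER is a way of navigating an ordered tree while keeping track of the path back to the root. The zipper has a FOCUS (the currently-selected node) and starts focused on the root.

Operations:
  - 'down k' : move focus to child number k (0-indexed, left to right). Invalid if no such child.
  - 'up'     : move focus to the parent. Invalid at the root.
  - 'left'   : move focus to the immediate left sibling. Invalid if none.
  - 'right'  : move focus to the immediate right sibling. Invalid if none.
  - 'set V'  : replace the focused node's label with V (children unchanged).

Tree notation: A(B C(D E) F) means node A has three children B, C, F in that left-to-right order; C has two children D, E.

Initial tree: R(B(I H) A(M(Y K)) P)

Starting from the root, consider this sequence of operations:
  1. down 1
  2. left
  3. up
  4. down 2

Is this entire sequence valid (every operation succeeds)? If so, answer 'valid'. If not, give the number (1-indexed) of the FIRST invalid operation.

Answer: valid

Derivation:
Step 1 (down 1): focus=A path=1 depth=1 children=['M'] left=['B'] right=['P'] parent=R
Step 2 (left): focus=B path=0 depth=1 children=['I', 'H'] left=[] right=['A', 'P'] parent=R
Step 3 (up): focus=R path=root depth=0 children=['B', 'A', 'P'] (at root)
Step 4 (down 2): focus=P path=2 depth=1 children=[] left=['B', 'A'] right=[] parent=R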